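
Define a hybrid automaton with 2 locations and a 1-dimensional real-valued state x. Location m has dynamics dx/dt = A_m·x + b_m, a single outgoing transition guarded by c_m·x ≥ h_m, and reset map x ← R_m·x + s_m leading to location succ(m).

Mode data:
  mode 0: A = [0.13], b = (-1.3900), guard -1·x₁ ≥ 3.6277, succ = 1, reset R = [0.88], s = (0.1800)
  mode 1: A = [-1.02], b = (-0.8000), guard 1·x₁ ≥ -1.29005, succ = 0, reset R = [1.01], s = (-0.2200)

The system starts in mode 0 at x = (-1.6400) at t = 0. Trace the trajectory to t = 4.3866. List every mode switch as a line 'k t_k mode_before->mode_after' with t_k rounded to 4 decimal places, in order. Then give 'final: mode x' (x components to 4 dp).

Mode 0: guard c·x = 3.6277 hit at Δt = 1.1495 (t = 1.1495), x⁻ = (-3.6277) → reset → x⁺ = (-3.0124), jump to mode 1
Mode 1: guard c·x = -1.2900 hit at Δt = 1.4538 (t = 2.6033), x⁻ = (-1.2901) → reset → x⁺ = (-1.5230), jump to mode 0
Mode 0: guard c·x = 3.6277 hit at Δt = 1.2229 (t = 3.8262), x⁻ = (-3.6277) → reset → x⁺ = (-3.0124), jump to mode 1
Mode 1: flow for 0.5604 to horizon, guard not reached → x = (-2.0423)

1 1.1495 0->1
2 2.6033 1->0
3 3.8262 0->1
final: 1 -2.0423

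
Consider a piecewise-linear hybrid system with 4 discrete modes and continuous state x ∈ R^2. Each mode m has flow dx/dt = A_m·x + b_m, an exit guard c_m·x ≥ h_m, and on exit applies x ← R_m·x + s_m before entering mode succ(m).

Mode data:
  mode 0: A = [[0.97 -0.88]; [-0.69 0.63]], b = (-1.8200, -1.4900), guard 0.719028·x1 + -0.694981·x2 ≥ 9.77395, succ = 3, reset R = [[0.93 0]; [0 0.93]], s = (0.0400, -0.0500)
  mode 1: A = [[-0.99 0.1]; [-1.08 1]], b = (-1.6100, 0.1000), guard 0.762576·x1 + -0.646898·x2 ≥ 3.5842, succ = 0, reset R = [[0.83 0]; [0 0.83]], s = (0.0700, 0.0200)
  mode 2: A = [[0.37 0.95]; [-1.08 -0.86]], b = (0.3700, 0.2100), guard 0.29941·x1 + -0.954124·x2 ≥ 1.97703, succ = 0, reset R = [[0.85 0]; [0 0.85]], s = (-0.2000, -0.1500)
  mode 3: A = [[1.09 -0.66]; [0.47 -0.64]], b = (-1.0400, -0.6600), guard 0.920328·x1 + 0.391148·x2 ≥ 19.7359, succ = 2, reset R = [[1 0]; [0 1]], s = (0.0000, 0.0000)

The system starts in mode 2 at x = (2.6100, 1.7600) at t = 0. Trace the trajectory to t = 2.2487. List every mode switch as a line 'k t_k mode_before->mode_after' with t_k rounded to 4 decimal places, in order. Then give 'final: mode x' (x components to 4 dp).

1 0.6736 2->0
2 1.4636 0->3
final: 3 18.3347 -0.2626

Mode 2: guard c·x = 1.9770 hit at Δt = 0.6736 (t = 0.6736), x⁻ = (3.9808, -0.8229) → reset → x⁺ = (3.1837, -0.8494), jump to mode 0
Mode 0: guard c·x = 9.7739 hit at Δt = 0.7900 (t = 1.4636), x⁻ = (7.6000, -6.2007) → reset → x⁺ = (7.1080, -5.8166), jump to mode 3
Mode 3: flow for 0.7851 to horizon, guard not reached → x = (18.3347, -0.2626)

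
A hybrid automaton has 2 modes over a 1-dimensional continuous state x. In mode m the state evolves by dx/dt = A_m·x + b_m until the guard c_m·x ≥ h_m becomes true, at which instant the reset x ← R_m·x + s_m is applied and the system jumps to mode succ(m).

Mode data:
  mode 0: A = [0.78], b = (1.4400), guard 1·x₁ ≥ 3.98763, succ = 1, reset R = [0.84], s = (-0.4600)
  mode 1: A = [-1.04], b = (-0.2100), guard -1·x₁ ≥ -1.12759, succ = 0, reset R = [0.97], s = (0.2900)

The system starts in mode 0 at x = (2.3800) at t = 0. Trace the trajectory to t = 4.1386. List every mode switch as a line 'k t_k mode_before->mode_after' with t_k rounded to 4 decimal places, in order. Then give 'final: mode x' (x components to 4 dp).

Mode 0: guard c·x = 3.9876 hit at Δt = 0.4133 (t = 0.4133), x⁻ = (3.9876) → reset → x⁺ = (2.8896), jump to mode 1
Mode 1: guard c·x = -1.1276 hit at Δt = 0.8114 (t = 1.2247), x⁻ = (1.1276) → reset → x⁺ = (1.3838), jump to mode 0
Mode 0: guard c·x = 3.9876 hit at Δt = 0.7580 (t = 1.9827), x⁻ = (3.9876) → reset → x⁺ = (2.8896), jump to mode 1
Mode 1: guard c·x = -1.1276 hit at Δt = 0.8114 (t = 2.7941), x⁻ = (1.1276) → reset → x⁺ = (1.3838), jump to mode 0
Mode 0: guard c·x = 3.9876 hit at Δt = 0.7580 (t = 3.5520), x⁻ = (3.9876) → reset → x⁺ = (2.8896), jump to mode 1
Mode 1: flow for 0.5866 to horizon, guard not reached → x = (1.4778)

1 0.4133 0->1
2 1.2247 1->0
3 1.9827 0->1
4 2.7941 1->0
5 3.5520 0->1
final: 1 1.4778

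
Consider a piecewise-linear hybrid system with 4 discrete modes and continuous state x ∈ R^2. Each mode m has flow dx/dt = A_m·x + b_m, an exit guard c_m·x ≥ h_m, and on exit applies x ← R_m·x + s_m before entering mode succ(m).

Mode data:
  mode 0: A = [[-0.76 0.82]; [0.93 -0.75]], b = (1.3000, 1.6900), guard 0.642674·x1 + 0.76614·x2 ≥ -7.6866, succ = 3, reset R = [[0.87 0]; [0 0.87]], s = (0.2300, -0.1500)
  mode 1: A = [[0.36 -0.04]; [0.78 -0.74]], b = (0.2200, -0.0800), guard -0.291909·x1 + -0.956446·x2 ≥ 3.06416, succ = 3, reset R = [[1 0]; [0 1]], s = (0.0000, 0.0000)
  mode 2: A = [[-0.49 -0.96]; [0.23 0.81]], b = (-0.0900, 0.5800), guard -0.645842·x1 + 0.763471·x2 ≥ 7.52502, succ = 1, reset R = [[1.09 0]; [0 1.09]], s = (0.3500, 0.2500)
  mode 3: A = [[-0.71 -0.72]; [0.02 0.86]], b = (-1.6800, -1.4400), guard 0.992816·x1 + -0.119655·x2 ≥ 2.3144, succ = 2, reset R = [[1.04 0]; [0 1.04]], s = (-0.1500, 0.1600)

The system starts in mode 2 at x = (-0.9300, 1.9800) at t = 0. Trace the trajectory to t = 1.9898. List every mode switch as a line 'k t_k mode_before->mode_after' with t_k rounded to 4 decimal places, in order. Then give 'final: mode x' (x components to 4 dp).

1 1.3513 2->1
final: 1 -5.5302 2.3134

Mode 2: guard c·x = 7.5250 hit at Δt = 1.3513 (t = 1.3513), x⁻ = (-4.3718, 6.1581) → reset → x⁺ = (-4.4153, 6.9623), jump to mode 1
Mode 1: flow for 0.6385 to horizon, guard not reached → x = (-5.5302, 2.3134)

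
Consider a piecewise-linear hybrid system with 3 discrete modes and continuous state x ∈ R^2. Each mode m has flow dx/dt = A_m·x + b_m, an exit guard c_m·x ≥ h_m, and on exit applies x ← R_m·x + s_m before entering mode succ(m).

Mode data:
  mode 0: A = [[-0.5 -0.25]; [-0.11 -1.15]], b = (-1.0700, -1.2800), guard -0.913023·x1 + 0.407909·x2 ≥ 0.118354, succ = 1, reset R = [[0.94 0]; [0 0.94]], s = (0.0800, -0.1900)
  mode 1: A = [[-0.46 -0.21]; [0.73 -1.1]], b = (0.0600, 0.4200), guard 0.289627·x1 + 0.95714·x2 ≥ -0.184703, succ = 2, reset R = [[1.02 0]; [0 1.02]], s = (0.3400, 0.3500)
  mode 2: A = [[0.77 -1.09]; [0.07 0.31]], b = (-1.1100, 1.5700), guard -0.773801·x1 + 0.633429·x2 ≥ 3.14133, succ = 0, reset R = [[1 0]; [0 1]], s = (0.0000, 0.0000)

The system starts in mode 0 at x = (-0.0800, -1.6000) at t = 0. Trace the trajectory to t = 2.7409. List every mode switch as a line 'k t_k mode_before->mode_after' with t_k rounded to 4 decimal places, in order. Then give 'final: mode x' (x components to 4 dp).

1 1.1205 0->1
2 2.4160 1->2
final: 2 -0.3219 0.7487

Mode 0: guard c·x = 0.1184 hit at Δt = 1.1205 (t = 1.1205), x⁻ = (-0.6727, -1.2156) → reset → x⁺ = (-0.5524, -1.3327), jump to mode 1
Mode 1: guard c·x = -0.1847 hit at Δt = 1.2955 (t = 2.4160), x⁻ = (-0.1264, -0.1547) → reset → x⁺ = (0.2110, 0.1922), jump to mode 2
Mode 2: flow for 0.3249 to horizon, guard not reached → x = (-0.3219, 0.7487)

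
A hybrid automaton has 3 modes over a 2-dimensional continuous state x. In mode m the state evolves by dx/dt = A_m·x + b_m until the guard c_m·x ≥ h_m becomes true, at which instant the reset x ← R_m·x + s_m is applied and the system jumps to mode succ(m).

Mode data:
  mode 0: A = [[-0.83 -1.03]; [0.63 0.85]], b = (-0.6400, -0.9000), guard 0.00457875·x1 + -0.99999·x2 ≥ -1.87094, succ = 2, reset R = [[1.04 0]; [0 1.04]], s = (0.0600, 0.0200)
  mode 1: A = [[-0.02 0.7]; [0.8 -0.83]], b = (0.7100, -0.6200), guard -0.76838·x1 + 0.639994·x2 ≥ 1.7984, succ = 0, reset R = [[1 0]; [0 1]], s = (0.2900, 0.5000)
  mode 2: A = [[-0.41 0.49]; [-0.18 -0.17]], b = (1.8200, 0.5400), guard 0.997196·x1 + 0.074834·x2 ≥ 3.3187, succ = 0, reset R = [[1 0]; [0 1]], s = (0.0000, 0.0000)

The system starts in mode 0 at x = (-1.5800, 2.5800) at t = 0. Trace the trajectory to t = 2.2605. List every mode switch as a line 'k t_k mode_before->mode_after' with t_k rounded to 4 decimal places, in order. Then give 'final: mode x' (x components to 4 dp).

Mode 0: guard c·x = -1.8709 hit at Δt = 1.5262 (t = 1.5262), x⁻ = (-3.0823, 1.8568) → reset → x⁺ = (-3.1456, 1.9511), jump to mode 2
Mode 2: flow for 0.7343 to horizon, guard not reached → x = (-0.4988, 2.3110)

1 1.5262 0->2
final: 2 -0.4988 2.3110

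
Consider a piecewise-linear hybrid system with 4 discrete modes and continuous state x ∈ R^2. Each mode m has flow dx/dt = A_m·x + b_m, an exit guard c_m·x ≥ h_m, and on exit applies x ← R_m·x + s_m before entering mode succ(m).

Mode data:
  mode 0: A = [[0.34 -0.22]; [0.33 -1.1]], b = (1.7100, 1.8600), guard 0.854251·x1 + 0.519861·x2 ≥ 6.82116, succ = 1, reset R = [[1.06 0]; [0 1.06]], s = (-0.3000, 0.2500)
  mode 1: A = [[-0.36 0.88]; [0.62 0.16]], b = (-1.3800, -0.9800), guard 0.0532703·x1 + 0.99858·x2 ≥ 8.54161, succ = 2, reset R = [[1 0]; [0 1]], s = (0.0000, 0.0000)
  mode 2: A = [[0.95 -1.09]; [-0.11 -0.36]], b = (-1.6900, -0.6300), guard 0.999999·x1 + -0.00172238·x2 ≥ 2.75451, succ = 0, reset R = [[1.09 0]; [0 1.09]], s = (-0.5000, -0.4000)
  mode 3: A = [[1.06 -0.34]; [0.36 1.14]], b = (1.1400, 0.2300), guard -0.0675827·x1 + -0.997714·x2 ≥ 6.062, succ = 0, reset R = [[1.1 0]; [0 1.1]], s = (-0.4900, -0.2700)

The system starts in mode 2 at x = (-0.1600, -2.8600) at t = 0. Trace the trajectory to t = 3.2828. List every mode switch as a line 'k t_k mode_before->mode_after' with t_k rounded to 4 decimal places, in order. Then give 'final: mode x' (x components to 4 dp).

1 1.3211 2->0
2 2.6384 0->1
final: 1 6.4684 4.4411

Mode 2: guard c·x = 2.7545 hit at Δt = 1.3211 (t = 1.3211), x⁻ = (2.7501, -2.5725) → reset → x⁺ = (2.4976, -3.2040), jump to mode 0
Mode 0: guard c·x = 6.8212 hit at Δt = 1.3173 (t = 2.6384), x⁻ = (6.9314, 1.7312) → reset → x⁺ = (7.0473, 2.0851), jump to mode 1
Mode 1: flow for 0.6444 to horizon, guard not reached → x = (6.4684, 4.4411)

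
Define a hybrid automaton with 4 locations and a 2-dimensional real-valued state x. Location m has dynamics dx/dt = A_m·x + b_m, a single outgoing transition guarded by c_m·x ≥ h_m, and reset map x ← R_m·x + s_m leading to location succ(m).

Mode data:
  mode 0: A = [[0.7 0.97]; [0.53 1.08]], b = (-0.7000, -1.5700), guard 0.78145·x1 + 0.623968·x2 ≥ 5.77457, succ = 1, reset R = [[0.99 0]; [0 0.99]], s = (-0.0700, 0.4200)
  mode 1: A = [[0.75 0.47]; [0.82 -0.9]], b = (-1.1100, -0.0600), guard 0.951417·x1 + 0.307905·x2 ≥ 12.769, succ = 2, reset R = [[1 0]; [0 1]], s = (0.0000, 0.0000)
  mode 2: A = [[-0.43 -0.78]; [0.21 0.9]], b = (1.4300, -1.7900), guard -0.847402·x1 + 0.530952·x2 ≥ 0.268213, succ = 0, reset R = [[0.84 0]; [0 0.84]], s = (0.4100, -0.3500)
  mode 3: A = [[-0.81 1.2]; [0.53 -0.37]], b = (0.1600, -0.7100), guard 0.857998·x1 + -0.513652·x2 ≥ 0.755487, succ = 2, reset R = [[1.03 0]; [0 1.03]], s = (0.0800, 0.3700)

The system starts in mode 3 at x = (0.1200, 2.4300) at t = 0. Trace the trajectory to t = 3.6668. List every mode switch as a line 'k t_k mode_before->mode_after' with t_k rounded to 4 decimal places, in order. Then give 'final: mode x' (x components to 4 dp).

1 1.1640 3->2
2 2.0395 2->0
3 2.9222 0->1
final: 1 8.4273 4.9084

Mode 3: guard c·x = 0.7555 hit at Δt = 1.1640 (t = 1.1640), x⁻ = (1.7968, 1.5305) → reset → x⁺ = (1.9307, 1.9464), jump to mode 2
Mode 2: guard c·x = 0.2682 hit at Δt = 0.8755 (t = 2.0395), x⁻ = (1.1495, 2.3398) → reset → x⁺ = (1.3756, 1.6155), jump to mode 0
Mode 0: guard c·x = 5.7746 hit at Δt = 0.8827 (t = 2.9222), x⁻ = (4.4130, 3.7277) → reset → x⁺ = (4.2989, 4.1105), jump to mode 1
Mode 1: flow for 0.7446 to horizon, guard not reached → x = (8.4273, 4.9084)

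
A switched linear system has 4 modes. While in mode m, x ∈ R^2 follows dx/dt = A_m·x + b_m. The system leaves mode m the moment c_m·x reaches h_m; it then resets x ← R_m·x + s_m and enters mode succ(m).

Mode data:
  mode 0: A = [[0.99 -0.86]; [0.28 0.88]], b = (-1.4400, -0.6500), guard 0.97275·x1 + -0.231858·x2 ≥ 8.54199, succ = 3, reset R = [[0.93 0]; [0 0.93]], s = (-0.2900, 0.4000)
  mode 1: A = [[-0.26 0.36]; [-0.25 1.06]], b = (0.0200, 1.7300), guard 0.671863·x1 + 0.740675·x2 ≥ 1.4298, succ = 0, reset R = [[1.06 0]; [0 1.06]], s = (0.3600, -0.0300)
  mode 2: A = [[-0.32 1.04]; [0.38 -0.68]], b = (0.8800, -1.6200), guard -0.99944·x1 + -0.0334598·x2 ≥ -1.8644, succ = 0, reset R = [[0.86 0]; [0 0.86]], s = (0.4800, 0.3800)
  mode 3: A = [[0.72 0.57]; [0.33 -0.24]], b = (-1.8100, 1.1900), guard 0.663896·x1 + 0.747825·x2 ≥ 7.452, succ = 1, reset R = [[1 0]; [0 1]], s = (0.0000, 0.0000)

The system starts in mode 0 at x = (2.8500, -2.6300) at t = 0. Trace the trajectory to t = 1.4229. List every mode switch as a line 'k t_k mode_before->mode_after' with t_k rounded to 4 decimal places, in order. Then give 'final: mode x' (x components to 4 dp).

Mode 0: guard c·x = 8.5420 hit at Δt = 0.7591 (t = 0.7591), x⁻ = (7.7246, -4.4331) → reset → x⁺ = (6.8939, -3.7228), jump to mode 3
Mode 3: flow for 0.6638 to horizon, guard not reached → x = (8.4022, -0.9215)

1 0.7591 0->3
final: 3 8.4022 -0.9215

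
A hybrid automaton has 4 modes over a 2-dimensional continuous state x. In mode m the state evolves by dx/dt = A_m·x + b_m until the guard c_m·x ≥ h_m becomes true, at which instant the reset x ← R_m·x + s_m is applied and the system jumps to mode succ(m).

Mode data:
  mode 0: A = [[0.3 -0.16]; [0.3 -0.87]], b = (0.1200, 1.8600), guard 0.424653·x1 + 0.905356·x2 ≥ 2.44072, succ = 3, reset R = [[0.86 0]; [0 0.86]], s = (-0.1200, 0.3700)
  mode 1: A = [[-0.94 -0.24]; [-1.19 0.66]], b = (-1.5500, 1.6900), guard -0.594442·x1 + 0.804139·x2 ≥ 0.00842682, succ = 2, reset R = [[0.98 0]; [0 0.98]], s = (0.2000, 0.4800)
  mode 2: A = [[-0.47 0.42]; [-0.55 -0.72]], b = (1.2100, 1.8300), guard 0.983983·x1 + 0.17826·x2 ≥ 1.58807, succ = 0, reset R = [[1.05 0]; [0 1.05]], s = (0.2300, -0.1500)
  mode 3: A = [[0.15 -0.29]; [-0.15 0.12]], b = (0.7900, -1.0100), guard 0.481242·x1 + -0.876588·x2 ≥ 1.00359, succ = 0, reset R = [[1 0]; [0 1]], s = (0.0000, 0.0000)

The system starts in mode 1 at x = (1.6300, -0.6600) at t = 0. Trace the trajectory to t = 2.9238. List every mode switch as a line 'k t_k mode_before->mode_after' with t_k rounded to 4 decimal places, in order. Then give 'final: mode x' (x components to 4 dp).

1 0.9152 1->2
2 2.0179 2->0
3 2.6075 0->3
final: 3 1.7240 1.5712

Mode 1: guard c·x = 0.0084 hit at Δt = 0.9152 (t = 0.9152), x⁻ = (-0.1822, -0.1242) → reset → x⁺ = (0.0215, 0.3583), jump to mode 2
Mode 2: guard c·x = 1.5881 hit at Δt = 1.1027 (t = 2.0179), x⁻ = (1.3949, 1.2089) → reset → x⁺ = (1.6947, 1.1193), jump to mode 0
Mode 0: guard c·x = 2.4407 hit at Δt = 0.5896 (t = 2.6075), x⁻ = (1.9488, 1.7818) → reset → x⁺ = (1.5559, 1.9024), jump to mode 3
Mode 3: flow for 0.3163 to horizon, guard not reached → x = (1.7240, 1.5712)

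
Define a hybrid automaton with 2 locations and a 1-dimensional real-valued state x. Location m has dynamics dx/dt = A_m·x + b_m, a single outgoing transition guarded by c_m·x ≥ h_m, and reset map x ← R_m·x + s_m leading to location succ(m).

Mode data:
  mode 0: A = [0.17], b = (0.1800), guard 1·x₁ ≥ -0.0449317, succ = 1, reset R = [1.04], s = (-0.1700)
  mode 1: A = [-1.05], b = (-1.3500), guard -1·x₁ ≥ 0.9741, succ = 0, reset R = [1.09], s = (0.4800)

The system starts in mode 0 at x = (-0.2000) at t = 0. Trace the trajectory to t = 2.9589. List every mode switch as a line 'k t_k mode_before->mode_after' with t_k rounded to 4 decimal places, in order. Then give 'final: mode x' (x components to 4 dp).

1 0.9764 0->1
2 2.1504 1->0
final: 0 -0.5115

Mode 0: guard c·x = -0.0449 hit at Δt = 0.9764 (t = 0.9764), x⁻ = (-0.0449) → reset → x⁺ = (-0.2167), jump to mode 1
Mode 1: guard c·x = 0.9741 hit at Δt = 1.1740 (t = 2.1504), x⁻ = (-0.9741) → reset → x⁺ = (-0.5818), jump to mode 0
Mode 0: flow for 0.8085 to horizon, guard not reached → x = (-0.5115)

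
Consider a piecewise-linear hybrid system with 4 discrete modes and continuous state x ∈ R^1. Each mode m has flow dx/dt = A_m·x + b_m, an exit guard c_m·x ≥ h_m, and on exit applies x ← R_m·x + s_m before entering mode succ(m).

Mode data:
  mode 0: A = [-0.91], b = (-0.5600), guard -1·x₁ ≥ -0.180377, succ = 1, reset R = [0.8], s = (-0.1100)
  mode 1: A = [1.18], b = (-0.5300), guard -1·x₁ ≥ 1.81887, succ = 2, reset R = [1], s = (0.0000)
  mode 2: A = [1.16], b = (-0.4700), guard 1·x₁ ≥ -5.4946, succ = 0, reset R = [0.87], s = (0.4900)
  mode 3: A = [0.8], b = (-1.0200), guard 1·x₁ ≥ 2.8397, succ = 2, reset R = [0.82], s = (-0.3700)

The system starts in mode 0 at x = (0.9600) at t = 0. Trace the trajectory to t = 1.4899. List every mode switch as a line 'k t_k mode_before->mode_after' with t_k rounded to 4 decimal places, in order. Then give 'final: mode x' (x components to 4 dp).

1 0.7505 0->1
final: 1 -0.5435

Mode 0: guard c·x = -0.1804 hit at Δt = 0.7505 (t = 0.7505), x⁻ = (0.1804) → reset → x⁺ = (0.0343), jump to mode 1
Mode 1: flow for 0.7394 to horizon, guard not reached → x = (-0.5435)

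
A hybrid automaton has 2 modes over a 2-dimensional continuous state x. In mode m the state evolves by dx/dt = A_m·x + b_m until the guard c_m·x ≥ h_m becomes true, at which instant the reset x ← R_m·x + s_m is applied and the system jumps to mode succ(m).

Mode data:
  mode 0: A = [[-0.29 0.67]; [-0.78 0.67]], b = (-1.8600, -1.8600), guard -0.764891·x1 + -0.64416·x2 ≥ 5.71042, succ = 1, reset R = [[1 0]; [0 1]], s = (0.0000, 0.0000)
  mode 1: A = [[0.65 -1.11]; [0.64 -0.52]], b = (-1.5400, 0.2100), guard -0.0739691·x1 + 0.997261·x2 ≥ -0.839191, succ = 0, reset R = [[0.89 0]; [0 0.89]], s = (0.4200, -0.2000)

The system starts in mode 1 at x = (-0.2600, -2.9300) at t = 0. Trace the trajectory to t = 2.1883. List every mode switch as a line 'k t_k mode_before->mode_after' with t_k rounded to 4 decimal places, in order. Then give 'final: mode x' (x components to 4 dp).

1 1.4512 1->0
final: 0 -1.2101 -3.3547

Mode 1: guard c·x = -0.8392 hit at Δt = 1.4512 (t = 1.4512), x⁻ = (0.9112, -0.7739) → reset → x⁺ = (1.2310, -0.8888), jump to mode 0
Mode 0: flow for 0.7371 to horizon, guard not reached → x = (-1.2101, -3.3547)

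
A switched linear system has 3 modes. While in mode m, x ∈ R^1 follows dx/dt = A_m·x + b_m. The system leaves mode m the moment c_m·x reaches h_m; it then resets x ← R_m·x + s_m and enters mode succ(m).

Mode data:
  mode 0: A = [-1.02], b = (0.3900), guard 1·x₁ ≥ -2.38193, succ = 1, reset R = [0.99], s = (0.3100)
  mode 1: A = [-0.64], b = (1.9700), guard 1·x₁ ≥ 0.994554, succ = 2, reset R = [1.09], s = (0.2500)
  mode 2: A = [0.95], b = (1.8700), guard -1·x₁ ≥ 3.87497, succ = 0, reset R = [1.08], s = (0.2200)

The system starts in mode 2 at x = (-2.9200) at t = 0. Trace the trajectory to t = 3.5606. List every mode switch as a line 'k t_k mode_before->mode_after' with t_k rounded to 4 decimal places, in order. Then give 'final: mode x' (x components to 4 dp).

Mode 2: guard c·x = 3.8750 hit at Δt = 0.7315 (t = 0.7315), x⁻ = (-3.8750) → reset → x⁺ = (-3.9650), jump to mode 0
Mode 0: guard c·x = -2.3819 hit at Δt = 0.4439 (t = 1.1754), x⁻ = (-2.3819) → reset → x⁺ = (-2.0481), jump to mode 1
Mode 1: guard c·x = 0.9946 hit at Δt = 1.4067 (t = 2.5821), x⁻ = (0.9946) → reset → x⁺ = (1.3341), jump to mode 2
Mode 2: flow for 0.9785 to horizon, guard not reached → x = (6.3982)

1 0.7315 2->0
2 1.1754 0->1
3 2.5821 1->2
final: 2 6.3982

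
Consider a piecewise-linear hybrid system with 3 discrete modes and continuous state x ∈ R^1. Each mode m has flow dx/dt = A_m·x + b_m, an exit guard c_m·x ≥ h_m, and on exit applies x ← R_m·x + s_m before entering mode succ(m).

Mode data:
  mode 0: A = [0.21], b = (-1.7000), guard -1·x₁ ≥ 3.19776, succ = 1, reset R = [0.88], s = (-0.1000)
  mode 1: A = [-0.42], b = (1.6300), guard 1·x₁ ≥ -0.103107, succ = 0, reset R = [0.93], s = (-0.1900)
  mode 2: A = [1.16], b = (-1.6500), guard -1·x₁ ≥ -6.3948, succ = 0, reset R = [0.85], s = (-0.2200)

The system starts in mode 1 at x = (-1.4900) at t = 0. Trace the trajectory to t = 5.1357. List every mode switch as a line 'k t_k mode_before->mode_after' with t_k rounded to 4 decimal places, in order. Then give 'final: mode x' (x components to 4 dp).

1 0.7112 1->0
2 2.1312 0->1
3 3.4024 1->0
4 4.8224 0->1
final: 1 -2.0761

Mode 1: guard c·x = -0.1031 hit at Δt = 0.7112 (t = 0.7112), x⁻ = (-0.1031) → reset → x⁺ = (-0.2859), jump to mode 0
Mode 0: guard c·x = 3.1978 hit at Δt = 1.4200 (t = 2.1312), x⁻ = (-3.1978) → reset → x⁺ = (-2.9140), jump to mode 1
Mode 1: guard c·x = -0.1031 hit at Δt = 1.2712 (t = 3.4024), x⁻ = (-0.1031) → reset → x⁺ = (-0.2859), jump to mode 0
Mode 0: guard c·x = 3.1978 hit at Δt = 1.4200 (t = 4.8224), x⁻ = (-3.1978) → reset → x⁺ = (-2.9140), jump to mode 1
Mode 1: flow for 0.3133 to horizon, guard not reached → x = (-2.0761)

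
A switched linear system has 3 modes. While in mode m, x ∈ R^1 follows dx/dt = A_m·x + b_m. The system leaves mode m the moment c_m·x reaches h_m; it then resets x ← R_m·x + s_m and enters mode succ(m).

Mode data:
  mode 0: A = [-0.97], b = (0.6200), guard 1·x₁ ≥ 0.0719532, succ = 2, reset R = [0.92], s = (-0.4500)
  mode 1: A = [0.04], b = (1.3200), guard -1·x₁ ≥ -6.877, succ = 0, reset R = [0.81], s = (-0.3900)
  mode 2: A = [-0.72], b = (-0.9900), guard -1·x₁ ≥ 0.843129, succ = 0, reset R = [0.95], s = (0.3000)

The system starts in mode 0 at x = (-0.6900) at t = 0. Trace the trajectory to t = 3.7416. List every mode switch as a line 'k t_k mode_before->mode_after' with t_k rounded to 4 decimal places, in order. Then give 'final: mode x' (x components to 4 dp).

1 0.8779 0->2
2 1.7425 2->0
3 2.4623 0->2
4 3.3269 2->0
final: 0 -0.1233

Mode 0: guard c·x = 0.0720 hit at Δt = 0.8779 (t = 0.8779), x⁻ = (0.0720) → reset → x⁺ = (-0.3838), jump to mode 2
Mode 2: guard c·x = 0.8431 hit at Δt = 0.8646 (t = 1.7425), x⁻ = (-0.8431) → reset → x⁺ = (-0.5010), jump to mode 0
Mode 0: guard c·x = 0.0720 hit at Δt = 0.7198 (t = 2.4623), x⁻ = (0.0720) → reset → x⁺ = (-0.3838), jump to mode 2
Mode 2: guard c·x = 0.8431 hit at Δt = 0.8646 (t = 3.3269), x⁻ = (-0.8431) → reset → x⁺ = (-0.5010), jump to mode 0
Mode 0: flow for 0.4147 to horizon, guard not reached → x = (-0.1233)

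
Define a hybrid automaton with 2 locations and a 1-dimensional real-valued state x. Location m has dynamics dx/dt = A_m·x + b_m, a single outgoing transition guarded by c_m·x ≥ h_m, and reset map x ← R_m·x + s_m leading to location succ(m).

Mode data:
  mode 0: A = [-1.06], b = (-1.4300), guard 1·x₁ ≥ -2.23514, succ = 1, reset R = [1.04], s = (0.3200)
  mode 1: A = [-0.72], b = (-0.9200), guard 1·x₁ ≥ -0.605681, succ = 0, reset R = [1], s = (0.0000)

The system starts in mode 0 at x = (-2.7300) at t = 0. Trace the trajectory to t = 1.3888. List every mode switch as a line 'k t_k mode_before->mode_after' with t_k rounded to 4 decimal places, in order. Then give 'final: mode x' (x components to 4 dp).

1 0.4186 0->1
final: 1 -1.6392

Mode 0: guard c·x = -2.2351 hit at Δt = 0.4186 (t = 0.4186), x⁻ = (-2.2351) → reset → x⁺ = (-2.0045), jump to mode 1
Mode 1: flow for 0.9702 to horizon, guard not reached → x = (-1.6392)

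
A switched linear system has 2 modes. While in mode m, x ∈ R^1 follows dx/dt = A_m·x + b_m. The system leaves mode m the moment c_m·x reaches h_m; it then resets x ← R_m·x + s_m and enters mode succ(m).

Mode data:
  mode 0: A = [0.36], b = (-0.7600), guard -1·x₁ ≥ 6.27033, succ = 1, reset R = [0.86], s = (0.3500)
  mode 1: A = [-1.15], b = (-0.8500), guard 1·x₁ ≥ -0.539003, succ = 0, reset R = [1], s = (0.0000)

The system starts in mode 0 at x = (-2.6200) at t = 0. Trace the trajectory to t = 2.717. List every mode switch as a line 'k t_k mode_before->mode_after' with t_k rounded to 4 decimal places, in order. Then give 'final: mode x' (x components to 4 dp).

Mode 0: guard c·x = 6.2703 hit at Δt = 1.5885 (t = 1.5885), x⁻ = (-6.2703) → reset → x⁺ = (-5.0425), jump to mode 1
Mode 1: flow for 1.1285 to horizon, guard not reached → x = (-1.9145)

1 1.5885 0->1
final: 1 -1.9145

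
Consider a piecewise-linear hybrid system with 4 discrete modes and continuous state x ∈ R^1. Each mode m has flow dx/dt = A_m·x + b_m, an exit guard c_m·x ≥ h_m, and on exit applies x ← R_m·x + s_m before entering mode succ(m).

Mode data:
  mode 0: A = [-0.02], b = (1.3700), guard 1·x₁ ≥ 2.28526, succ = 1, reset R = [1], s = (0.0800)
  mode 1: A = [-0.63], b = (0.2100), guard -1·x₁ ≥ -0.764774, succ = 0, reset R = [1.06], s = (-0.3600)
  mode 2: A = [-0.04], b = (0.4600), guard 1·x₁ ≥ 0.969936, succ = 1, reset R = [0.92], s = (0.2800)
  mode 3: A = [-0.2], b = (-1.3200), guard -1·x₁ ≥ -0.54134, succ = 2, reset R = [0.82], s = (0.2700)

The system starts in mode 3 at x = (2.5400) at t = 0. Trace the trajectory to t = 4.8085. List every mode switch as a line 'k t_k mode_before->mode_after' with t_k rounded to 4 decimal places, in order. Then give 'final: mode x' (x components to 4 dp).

Mode 3: guard c·x = -0.5413 hit at Δt = 1.2338 (t = 1.2338), x⁻ = (0.5413) → reset → x⁺ = (0.7139), jump to mode 2
Mode 2: guard c·x = 0.9699 hit at Δt = 0.6006 (t = 1.8344), x⁻ = (0.9699) → reset → x⁺ = (1.1723), jump to mode 1
Mode 1: guard c·x = -0.7648 hit at Δt = 1.0557 (t = 2.8901), x⁻ = (0.7648) → reset → x⁺ = (0.4507), jump to mode 0
Mode 0: guard c·x = 2.2853 hit at Δt = 1.3665 (t = 4.2566), x⁻ = (2.2853) → reset → x⁺ = (2.3653), jump to mode 1
Mode 1: flow for 0.5519 to horizon, guard not reached → x = (1.7685)

1 1.2338 3->2
2 1.8344 2->1
3 2.8901 1->0
4 4.2566 0->1
final: 1 1.7685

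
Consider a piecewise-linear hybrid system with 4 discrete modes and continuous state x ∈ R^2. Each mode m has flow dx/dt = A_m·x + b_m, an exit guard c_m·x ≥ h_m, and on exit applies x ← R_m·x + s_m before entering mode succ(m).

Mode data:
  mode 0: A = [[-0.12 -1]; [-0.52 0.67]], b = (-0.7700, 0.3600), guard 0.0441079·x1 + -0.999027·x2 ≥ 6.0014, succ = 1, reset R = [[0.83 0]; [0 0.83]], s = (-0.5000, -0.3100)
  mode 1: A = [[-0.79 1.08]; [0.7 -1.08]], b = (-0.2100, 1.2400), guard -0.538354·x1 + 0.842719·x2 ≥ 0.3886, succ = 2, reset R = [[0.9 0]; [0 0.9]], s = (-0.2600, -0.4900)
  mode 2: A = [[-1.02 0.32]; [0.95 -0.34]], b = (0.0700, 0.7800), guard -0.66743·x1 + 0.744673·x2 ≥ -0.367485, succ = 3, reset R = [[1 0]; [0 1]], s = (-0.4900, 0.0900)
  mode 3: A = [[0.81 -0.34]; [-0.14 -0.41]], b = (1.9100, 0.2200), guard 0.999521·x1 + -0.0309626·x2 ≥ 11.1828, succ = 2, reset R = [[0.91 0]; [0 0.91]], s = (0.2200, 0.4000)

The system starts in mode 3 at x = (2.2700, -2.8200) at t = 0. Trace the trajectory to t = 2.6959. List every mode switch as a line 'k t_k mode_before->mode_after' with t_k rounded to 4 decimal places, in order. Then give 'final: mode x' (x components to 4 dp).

1 1.1596 3->2
2 1.9655 2->3
final: 3 8.7715 2.5356

Mode 3: guard c·x = 11.1828 hit at Δt = 1.1596 (t = 1.1596), x⁻ = (11.1146, -2.3732) → reset → x⁺ = (10.3343, -1.7596), jump to mode 2
Mode 2: guard c·x = -0.3675 hit at Δt = 0.8059 (t = 1.9655), x⁻ = (4.9178, 3.9142) → reset → x⁺ = (4.4278, 4.0042), jump to mode 3
Mode 3: flow for 0.7304 to horizon, guard not reached → x = (8.7715, 2.5356)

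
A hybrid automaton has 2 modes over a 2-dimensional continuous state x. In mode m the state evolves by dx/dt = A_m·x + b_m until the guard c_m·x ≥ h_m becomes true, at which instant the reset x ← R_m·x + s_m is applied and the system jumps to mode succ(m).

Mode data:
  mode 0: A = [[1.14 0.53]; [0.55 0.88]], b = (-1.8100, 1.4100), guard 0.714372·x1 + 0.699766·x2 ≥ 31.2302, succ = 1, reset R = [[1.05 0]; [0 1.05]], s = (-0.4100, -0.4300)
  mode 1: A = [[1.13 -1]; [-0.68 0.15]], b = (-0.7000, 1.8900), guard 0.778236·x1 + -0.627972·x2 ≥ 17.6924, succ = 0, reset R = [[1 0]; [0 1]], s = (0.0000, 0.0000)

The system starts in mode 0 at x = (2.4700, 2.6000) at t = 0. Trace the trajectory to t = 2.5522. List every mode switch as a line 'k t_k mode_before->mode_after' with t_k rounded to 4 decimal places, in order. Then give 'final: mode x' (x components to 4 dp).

Mode 0: guard c·x = 31.2302 hit at Δt = 1.4415 (t = 1.4415), x⁻ = (20.6265, 23.5725) → reset → x⁺ = (21.2478, 24.3211), jump to mode 1
Mode 1: flow for 1.1107 to horizon, guard not reached → x = (28.5823, 12.1035)

1 1.4415 0->1
final: 1 28.5823 12.1035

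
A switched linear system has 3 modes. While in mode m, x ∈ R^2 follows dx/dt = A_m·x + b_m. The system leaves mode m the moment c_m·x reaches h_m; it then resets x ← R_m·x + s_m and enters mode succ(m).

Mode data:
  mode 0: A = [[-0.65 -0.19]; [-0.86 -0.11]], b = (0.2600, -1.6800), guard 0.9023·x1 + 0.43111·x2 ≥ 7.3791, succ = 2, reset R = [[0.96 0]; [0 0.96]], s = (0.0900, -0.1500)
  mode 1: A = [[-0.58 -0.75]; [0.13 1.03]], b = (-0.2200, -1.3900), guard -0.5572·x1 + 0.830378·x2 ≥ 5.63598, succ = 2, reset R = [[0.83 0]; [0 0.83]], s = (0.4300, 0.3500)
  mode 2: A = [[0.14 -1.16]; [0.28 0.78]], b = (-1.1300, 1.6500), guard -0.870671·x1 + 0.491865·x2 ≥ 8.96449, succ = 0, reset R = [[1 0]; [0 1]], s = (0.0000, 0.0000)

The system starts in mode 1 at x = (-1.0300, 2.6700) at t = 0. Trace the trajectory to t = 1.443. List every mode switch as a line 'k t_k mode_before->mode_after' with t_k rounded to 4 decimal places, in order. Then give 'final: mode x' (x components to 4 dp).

1 1.0561 1->2
final: 2 -4.9768 6.2195

Mode 1: guard c·x = 5.6360 hit at Δt = 1.0561 (t = 1.0561), x⁻ = (-2.9162, 4.8304) → reset → x⁺ = (-1.9904, 4.3593), jump to mode 2
Mode 2: flow for 0.3869 to horizon, guard not reached → x = (-4.9768, 6.2195)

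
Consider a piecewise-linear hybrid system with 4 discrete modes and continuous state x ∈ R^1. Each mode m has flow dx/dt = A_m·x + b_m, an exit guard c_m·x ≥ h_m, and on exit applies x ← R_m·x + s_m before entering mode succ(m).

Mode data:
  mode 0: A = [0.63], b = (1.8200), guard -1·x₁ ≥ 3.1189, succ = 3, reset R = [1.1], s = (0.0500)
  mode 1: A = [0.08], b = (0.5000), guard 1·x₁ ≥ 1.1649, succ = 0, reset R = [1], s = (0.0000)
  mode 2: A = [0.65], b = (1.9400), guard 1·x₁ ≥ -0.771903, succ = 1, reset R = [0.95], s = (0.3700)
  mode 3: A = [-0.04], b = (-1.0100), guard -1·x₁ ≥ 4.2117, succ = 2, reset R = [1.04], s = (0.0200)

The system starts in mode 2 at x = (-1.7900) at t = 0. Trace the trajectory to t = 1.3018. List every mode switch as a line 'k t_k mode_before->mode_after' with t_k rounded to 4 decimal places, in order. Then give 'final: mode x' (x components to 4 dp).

1 0.9483 2->1
final: 1 -0.1945

Mode 2: guard c·x = -0.7719 hit at Δt = 0.9483 (t = 0.9483), x⁻ = (-0.7719) → reset → x⁺ = (-0.3633), jump to mode 1
Mode 1: flow for 0.3535 to horizon, guard not reached → x = (-0.1945)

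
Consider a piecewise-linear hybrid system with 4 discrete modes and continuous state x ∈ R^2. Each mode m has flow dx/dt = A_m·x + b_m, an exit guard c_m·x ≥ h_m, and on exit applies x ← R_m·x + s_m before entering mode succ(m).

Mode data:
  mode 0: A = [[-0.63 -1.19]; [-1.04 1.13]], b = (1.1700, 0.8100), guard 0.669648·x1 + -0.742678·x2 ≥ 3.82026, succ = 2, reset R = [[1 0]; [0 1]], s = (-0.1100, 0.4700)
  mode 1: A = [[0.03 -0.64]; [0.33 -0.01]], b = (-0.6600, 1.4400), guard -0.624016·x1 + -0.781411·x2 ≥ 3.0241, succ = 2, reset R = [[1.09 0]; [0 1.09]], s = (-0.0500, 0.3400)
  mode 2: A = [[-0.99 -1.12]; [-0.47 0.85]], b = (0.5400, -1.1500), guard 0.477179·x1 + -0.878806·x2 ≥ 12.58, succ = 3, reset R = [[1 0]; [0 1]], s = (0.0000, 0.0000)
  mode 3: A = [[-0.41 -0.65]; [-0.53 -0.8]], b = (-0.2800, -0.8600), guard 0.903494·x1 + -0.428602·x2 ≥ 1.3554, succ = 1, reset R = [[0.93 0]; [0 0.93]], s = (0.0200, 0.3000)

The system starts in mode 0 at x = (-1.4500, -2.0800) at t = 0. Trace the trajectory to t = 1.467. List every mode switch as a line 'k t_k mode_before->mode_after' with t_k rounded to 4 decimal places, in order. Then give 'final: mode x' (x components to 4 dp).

Mode 0: guard c·x = 3.8203 hit at Δt = 0.7308 (t = 0.7308), x⁻ = (1.6147, -3.6880) → reset → x⁺ = (1.5047, -3.2180), jump to mode 2
Mode 2: flow for 0.7362 to horizon, guard not reached → x = (4.4034, -8.4555)

1 0.7308 0->2
final: 2 4.4034 -8.4555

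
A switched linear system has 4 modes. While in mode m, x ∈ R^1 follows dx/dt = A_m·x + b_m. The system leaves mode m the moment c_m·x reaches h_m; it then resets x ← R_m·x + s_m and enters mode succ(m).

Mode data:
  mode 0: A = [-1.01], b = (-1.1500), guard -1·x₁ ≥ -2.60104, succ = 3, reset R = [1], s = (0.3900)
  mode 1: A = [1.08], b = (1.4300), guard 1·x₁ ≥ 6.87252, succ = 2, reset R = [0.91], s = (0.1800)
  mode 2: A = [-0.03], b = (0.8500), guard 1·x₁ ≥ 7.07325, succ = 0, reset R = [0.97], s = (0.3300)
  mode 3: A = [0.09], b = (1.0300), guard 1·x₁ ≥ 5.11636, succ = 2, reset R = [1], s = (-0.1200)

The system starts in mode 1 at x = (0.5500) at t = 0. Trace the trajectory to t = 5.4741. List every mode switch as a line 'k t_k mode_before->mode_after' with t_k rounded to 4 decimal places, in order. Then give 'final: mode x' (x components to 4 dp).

Mode 1: guard c·x = 6.8725 hit at Δt = 1.3663 (t = 1.3663), x⁻ = (6.8725) → reset → x⁺ = (6.4340), jump to mode 2
Mode 2: guard c·x = 7.0732 hit at Δt = 0.9875 (t = 2.3538), x⁻ = (7.0732) → reset → x⁺ = (7.1911), jump to mode 0
Mode 0: guard c·x = -2.6010 hit at Δt = 0.7929 (t = 3.1467), x⁻ = (2.6010) → reset → x⁺ = (2.9910), jump to mode 3
Mode 3: guard c·x = 5.1164 hit at Δt = 1.5261 (t = 4.6728), x⁻ = (5.1164) → reset → x⁺ = (4.9964), jump to mode 2
Mode 2: flow for 0.8013 to horizon, guard not reached → x = (5.5507)

1 1.3663 1->2
2 2.3538 2->0
3 3.1467 0->3
4 4.6728 3->2
final: 2 5.5507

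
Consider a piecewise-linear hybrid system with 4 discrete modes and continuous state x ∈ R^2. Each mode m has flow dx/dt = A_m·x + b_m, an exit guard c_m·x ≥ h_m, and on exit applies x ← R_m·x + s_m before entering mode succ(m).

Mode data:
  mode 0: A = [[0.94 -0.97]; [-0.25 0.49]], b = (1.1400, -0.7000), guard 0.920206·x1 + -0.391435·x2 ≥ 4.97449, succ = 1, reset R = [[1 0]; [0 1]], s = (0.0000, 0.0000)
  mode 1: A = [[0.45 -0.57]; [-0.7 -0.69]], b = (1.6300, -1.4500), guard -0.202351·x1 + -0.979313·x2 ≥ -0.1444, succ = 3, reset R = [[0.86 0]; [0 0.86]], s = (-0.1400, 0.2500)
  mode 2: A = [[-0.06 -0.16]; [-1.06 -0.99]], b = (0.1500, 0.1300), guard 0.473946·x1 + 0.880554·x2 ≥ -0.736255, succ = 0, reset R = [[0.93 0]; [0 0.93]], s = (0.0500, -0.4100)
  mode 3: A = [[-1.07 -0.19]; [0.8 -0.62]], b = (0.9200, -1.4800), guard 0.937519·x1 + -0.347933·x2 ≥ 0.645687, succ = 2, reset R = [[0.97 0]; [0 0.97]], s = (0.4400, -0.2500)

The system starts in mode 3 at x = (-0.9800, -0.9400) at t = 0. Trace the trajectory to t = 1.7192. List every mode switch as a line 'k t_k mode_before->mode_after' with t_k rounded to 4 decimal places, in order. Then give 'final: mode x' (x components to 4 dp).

1 0.6807 3->2
2 1.2930 2->0
final: 0 2.6979 -2.4452

Mode 3: guard c·x = 0.6457 hit at Δt = 0.6807 (t = 0.6807), x⁻ = (0.0980, -1.5917) → reset → x⁺ = (0.5351, -1.7939), jump to mode 2
Mode 2: guard c·x = -0.7363 hit at Δt = 0.6123 (t = 1.2930), x⁻ = (0.7479, -1.2387) → reset → x⁺ = (0.7455, -1.5619), jump to mode 0
Mode 0: flow for 0.4262 to horizon, guard not reached → x = (2.6979, -2.4452)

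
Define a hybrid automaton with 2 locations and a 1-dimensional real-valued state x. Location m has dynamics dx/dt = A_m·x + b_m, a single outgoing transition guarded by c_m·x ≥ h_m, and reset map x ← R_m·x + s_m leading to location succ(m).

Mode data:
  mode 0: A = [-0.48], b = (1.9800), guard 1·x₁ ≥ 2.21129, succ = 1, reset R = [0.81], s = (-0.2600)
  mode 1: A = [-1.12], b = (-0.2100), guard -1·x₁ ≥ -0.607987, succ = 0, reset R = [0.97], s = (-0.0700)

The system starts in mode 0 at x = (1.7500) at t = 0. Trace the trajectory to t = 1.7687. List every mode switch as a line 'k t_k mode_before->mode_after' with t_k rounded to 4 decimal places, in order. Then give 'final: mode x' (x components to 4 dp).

1 0.4499 0->1
2 1.1377 1->0
final: 0 1.4618

Mode 0: guard c·x = 2.2113 hit at Δt = 0.4499 (t = 0.4499), x⁻ = (2.2113) → reset → x⁺ = (1.5311), jump to mode 1
Mode 1: guard c·x = -0.6080 hit at Δt = 0.6878 (t = 1.1377), x⁻ = (0.6080) → reset → x⁺ = (0.5197), jump to mode 0
Mode 0: flow for 0.6310 to horizon, guard not reached → x = (1.4618)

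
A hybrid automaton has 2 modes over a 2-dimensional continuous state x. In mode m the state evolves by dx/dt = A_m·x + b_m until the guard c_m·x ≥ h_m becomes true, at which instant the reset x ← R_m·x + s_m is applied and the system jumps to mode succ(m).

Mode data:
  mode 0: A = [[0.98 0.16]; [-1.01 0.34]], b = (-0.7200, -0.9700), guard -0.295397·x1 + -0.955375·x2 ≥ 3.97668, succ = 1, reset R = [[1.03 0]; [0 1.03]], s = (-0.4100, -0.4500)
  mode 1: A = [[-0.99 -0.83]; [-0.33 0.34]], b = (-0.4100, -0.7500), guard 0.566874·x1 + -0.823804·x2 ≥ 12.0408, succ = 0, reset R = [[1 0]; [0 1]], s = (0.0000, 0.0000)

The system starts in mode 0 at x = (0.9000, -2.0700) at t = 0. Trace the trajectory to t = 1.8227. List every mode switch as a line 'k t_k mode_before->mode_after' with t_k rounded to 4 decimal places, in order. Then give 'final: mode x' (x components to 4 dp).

Mode 0: guard c·x = 3.9767 hit at Δt = 0.8010 (t = 0.8010), x⁻ = (0.5085, -4.3197) → reset → x⁺ = (0.1137, -4.8992), jump to mode 1
Mode 1: flow for 1.0217 to horizon, guard not reached → x = (3.4174, -8.5319)

1 0.8010 0->1
final: 1 3.4174 -8.5319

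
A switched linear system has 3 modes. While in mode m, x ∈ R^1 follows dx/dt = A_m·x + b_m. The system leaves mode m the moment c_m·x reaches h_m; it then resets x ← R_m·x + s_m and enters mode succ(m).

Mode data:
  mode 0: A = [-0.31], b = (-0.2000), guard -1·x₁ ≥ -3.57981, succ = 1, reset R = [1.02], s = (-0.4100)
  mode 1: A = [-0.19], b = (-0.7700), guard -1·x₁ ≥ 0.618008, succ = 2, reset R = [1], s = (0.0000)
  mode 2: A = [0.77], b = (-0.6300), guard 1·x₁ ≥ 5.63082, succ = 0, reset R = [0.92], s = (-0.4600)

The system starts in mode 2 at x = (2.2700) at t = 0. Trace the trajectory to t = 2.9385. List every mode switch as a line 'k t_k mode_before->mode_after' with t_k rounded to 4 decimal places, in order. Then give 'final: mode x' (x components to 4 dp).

Mode 2: guard c·x = 5.6308 hit at Δt = 1.5564 (t = 1.5564), x⁻ = (5.6308) → reset → x⁺ = (4.7204), jump to mode 0
Mode 0: guard c·x = -3.5798 hit at Δt = 0.7709 (t = 2.3273), x⁻ = (3.5798) → reset → x⁺ = (3.2414), jump to mode 1
Mode 1: flow for 0.6112 to horizon, guard not reached → x = (2.4417)

1 1.5564 2->0
2 2.3273 0->1
final: 1 2.4417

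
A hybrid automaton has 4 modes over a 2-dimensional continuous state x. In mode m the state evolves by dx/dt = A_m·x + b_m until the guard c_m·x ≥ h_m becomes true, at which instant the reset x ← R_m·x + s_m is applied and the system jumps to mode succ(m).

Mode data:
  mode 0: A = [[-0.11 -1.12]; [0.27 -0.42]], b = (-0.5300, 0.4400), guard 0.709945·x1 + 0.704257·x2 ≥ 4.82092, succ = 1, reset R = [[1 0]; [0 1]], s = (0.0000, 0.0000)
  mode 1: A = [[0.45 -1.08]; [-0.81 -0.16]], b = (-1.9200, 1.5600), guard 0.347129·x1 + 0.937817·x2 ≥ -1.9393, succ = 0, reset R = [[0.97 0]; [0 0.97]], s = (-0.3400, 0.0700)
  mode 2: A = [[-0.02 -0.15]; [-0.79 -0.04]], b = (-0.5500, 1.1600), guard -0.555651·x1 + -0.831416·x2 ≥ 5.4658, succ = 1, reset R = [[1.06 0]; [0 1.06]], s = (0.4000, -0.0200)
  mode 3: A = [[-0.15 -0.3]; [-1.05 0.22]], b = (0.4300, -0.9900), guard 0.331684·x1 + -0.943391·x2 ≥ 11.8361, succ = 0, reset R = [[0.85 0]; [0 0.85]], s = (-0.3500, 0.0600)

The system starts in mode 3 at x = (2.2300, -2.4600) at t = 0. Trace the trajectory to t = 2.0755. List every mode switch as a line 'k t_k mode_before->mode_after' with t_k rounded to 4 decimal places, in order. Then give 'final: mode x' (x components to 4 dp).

1 1.4563 3->0
final: 0 8.2099 -5.9018

Mode 3: guard c·x = 11.8361 hit at Δt = 1.4563 (t = 1.4563), x⁻ = (4.8128, -10.8542) → reset → x⁺ = (3.7409, -9.1661), jump to mode 0
Mode 0: flow for 0.6192 to horizon, guard not reached → x = (8.2099, -5.9018)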